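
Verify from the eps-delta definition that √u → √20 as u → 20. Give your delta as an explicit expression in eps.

delta = min(20, √20·eps)

Let eps > 0 be given. We want delta > 0 such that 0 < |u − 20| < delta implies |√u − √20| < eps.
Rationalise: √u − √20 = (u − 20)/(√u + √20), so |√u − √20| = |u − 20|/(√u + √20).
Restrict delta ≤ 20 so that |u − 20| < 20 forces u > 0, and then √u + √20 > √20.
Hence |√u − √20| < |u − 20|/√20, which is < eps once |u − 20| < √20·eps.
Take delta = min(20, √20·eps). If 0 < |u − 20| < delta then u > 0 and |√u − √20| < |u − 20|/√20 < eps.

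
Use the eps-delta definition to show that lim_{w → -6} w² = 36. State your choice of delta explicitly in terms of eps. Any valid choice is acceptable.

Let eps > 0 be given. We seek delta > 0 with 0 < |w + 6| < delta ⇒ |w² − 36| < eps.
Factor: w² − 36 = (w + 6)(w - 6), so |w² − 36| = |w + 6|·|w - 6|.
Impose delta ≤ 1 so that |w| < 7; then |w - 6| ≤ 13.
Hence |w² − 36| ≤ 13|w + 6|, which is < eps once |w + 6| < eps/13.
Take delta = min(1, eps/13). If 0 < |w + 6| < delta then both bounds hold and |w² − 36| ≤ 13|w + 6| < 13·(eps/13) = eps.

delta = min(1, eps/13)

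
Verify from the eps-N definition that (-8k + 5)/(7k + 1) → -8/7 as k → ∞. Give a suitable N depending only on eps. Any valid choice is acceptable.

N = (43/49)/eps

Suppose eps > 0. For k ≥ 1, |(-8k + 5)/(7k + 1) + 8/7| = |43|/(7(7k + 1)) = 43/(7(7k + 1)).
Since 7k + 1 ≥ 7k for k ≥ 1, this is ≤ 43/(7·7k) = (43/49)/k.
So |(-8k + 5)/(7k + 1) + 8/7| < eps whenever k > (43/49)/eps.
Take N = (43/49)/eps. If k > N then |(-8k + 5)/(7k + 1) + 8/7| ≤ (43/49)/k < eps.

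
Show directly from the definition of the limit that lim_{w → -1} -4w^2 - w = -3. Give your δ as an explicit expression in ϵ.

δ = min(1, ϵ/11)

Let ϵ > 0 be given. We want δ > 0 such that 0 < |w + 1| < δ implies |(-4w^2 - w) + 3| < ϵ.
(-4w^2 - w) + 3 = -4w^2 - w + 3 = (w + 1)(-4w + 3).
So |(-4w^2 - w) + 3| = |w + 1|·|-4w + 3|.
Assume first that |w + 1| < 1, so |w| < 2. Then |-4w + 3| ≤ 4·2 + 3 = 11.
Hence |(-4w^2 - w) + 3| ≤ 11|w + 1| < ϵ provided |w + 1| < ϵ/11.
Choosing δ = min(1, ϵ/11) ensures both conditions, hence |(-4w^2 - w) + 3| < ϵ.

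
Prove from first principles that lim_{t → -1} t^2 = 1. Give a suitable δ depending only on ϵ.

Suppose ϵ > 0. We seek δ > 0 with 0 < |t + 1| < δ ⇒ |t^2 − 1| < ϵ.
Factor: t^2 − 1 = (t + 1)(t - 1), so |t^2 − 1| = |t + 1|·|t - 1|.
Restrict δ ≤ 1. Then |t + 1| < 1 gives |t| < 2, so by the triangle inequality |t - 1| ≤ 2 + 1 = 3.
Hence |t^2 − 1| ≤ 3|t + 1|, which is < ϵ once |t + 1| < ϵ/3.
Take δ = min(1, ϵ/3). If 0 < |t + 1| < δ then both bounds hold and |t^2 − 1| ≤ 3|t + 1| < 3·(ϵ/3) = ϵ.

δ = min(1, ϵ/3)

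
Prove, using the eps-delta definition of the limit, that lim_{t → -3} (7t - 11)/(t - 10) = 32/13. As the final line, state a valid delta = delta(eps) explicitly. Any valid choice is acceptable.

Let eps > 0. We want delta > 0 with 0 < |t + 3| < delta ⇒ |(7t - 11)/(t - 10) − (32/13)| < eps.
Combining over a common denominator, (7t - 11)/(t - 10) − (32/13) = [(7t - 11)·(-13) − (-32)·(t - 10)] / [(-13)·(t - 10)] = -59(t + 3) / ((-13)(t - 10)).
So |(7t - 11)/(t - 10) − (32/13)| = 59|t + 3| / (13·|t − 10|).
Restrict delta ≤ 13/2. Then |t + 3| < 13/2 gives |t − 10| = |(t + 3) + (-13)| ≥ 13 − 13/2 = 13/2.
Hence |(7t - 11)/(t - 10) − (32/13)| < 59|t + 3|/(13·(13/2)) = (118/169)|t + 3|, which is < eps once |t + 3| < (169/118)eps.
Take delta = min(13/2, (169/118)eps). Then 0 < |t + 3| < delta forces both bounds, so |(7t - 11)/(t - 10) − (32/13)| < eps.

delta = min(13/2, (169/118)eps)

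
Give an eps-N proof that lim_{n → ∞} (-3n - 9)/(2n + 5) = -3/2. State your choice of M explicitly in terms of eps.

Let eps > 0. For n ≥ 1, |(-3n - 9)/(2n + 5) + 3/2| = |-3|/(2(2n + 5)) = 3/(2(2n + 5)).
Since 2n + 5 ≥ 2n for n ≥ 1, this is ≤ 3/(2·2n) = (3/4)/n.
So |(-3n - 9)/(2n + 5) + 3/2| < eps whenever n > (3/4)/eps.
Take M = (3/4)/eps. If n > M then |(-3n - 9)/(2n + 5) + 3/2| ≤ (3/4)/n < eps.

M = (3/4)/eps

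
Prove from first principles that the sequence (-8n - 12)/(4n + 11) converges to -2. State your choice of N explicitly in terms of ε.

Let ε > 0 be given. For n ≥ 1, |(-8n - 12)/(4n + 11) + 2| = |40|/(4(4n + 11)) = 40/(4(4n + 11)).
Since 4n + 11 ≥ 4n for n ≥ 1, this is ≤ 40/(4·4n) = (5/2)/n.
So |(-8n - 12)/(4n + 11) + 2| < ε whenever n > (5/2)/ε.
Take N = (5/2)/ε. If n > N then |(-8n - 12)/(4n + 11) + 2| ≤ (5/2)/n < ε.

N = (5/2)/ε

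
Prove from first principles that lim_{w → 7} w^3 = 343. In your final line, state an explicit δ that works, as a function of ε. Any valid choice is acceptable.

Suppose ε > 0. We seek δ > 0 with 0 < |w − 7| < δ ⇒ |w^3 − 343| < ε.
Factor: w^3 − 343 = (w − 7)(w^2 + 7w + 49), so |w^3 − 343| = |w − 7|·|w^2 + 7w + 49|.
Impose δ ≤ 2 so that |w| < 9; then |w^2 + 7w + 49| ≤ 193.
Hence |w^3 − 343| ≤ 193|w − 7|, which is < ε once |w − 7| < ε/193.
Take δ = min(2, ε/193). If 0 < |w − 7| < δ then both bounds hold and |w^3 − 343| ≤ 193|w − 7| < 193·(ε/193) = ε.

δ = min(2, ε/193)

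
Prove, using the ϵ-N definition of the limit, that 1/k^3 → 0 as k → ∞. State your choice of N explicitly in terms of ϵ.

N = (1/ϵ)^{1/3}

Suppose ϵ > 0. For k ≥ 1, |1/k^3 − 0| = 1/k^3.
1/k^3 < ϵ ⇔ k^3 > 1/ϵ ⇔ k > (1/ϵ)^{1/3}.
Take N = (1/ϵ)^{1/3}. Then k > N implies 1/k^3 < ϵ.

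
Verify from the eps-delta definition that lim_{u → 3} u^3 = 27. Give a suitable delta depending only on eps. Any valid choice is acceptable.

delta = min(2, eps/49)

Suppose eps > 0. We seek delta > 0 with 0 < |u − 3| < delta ⇒ |u^3 − 27| < eps.
Factor: u^3 − 27 = (u − 3)(u^2 + 3u + 9), so |u^3 − 27| = |u − 3|·|u^2 + 3u + 9|.
Restrict delta ≤ 2. Then |u − 3| < 2 gives |u| < 5, so by the triangle inequality |u^2 + 3u + 9| ≤ 5^2 + 3·5 + 9 = 49.
Hence |u^3 − 27| ≤ 49|u − 3|, which is < eps once |u − 3| < eps/49.
Take delta = min(2, eps/49). If 0 < |u − 3| < delta then both bounds hold and |u^3 − 27| ≤ 49|u − 3| < 49·(eps/49) = eps.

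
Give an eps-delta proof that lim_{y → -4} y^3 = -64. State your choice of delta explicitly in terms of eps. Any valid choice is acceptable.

delta = min(1, eps/61)

Let eps > 0. We seek delta > 0 with 0 < |y + 4| < delta ⇒ |y^3 + 64| < eps.
Factor: y^3 + 64 = (y + 4)(y^2 - 4y + 16), so |y^3 + 64| = |y + 4|·|y^2 - 4y + 16|.
Impose delta ≤ 1 so that |y| < 5; then |y^2 - 4y + 16| ≤ 61.
Hence |y^3 + 64| ≤ 61|y + 4|, which is < eps once |y + 4| < eps/61.
Take delta = min(1, eps/61). If 0 < |y + 4| < delta then both bounds hold and |y^3 + 64| ≤ 61|y + 4| < 61·(eps/61) = eps.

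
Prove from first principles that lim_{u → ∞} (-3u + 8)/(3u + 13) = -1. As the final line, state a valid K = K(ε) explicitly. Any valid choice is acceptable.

Fix ε > 0. We seek K > 0 such that u > K implies |(-3u + 8)/(3u + 13) + 1| < ε.
(-3u + 8)/(3u + 13) + 1 = (3(-3u + 8) − (-3)(3u + 13)) / (3(3u + 13)) = 63/(3(3u + 13)).
For u > 0 we have 3u + 13 > 3u, so |(-3u + 8)/(3u + 13) + 1| = 63/(3(3u + 13)) < 63/(3·3u) = 7/u.
Thus |(-3u + 8)/(3u + 13) + 1| < ε whenever u > 7/ε.
Take K = 7/ε. If u > K then |(-3u + 8)/(3u + 13) + 1| < 7/u < ε.

K = 7/ε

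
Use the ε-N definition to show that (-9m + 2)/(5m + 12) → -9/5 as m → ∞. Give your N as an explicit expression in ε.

N = (118/25)/ε

Let ε > 0. For m ≥ 1, |(-9m + 2)/(5m + 12) + 9/5| = |118|/(5(5m + 12)) = 118/(5(5m + 12)).
Since 5m + 12 ≥ 5m for m ≥ 1, this is ≤ 118/(5·5m) = (118/25)/m.
So |(-9m + 2)/(5m + 12) + 9/5| < ε whenever m > (118/25)/ε.
Take N = (118/25)/ε. If m > N then |(-9m + 2)/(5m + 12) + 9/5| ≤ (118/25)/m < ε.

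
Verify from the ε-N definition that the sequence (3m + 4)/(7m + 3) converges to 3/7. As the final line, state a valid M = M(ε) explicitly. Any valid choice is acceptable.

M = (19/49)/ε

Suppose ε > 0. For m ≥ 1, |(3m + 4)/(7m + 3) − (3/7)| = |19|/(7(7m + 3)) = 19/(7(7m + 3)).
Since 7m + 3 ≥ 7m for m ≥ 1, this is ≤ 19/(7·7m) = (19/49)/m.
So |(3m + 4)/(7m + 3) − (3/7)| < ε whenever m > (19/49)/ε.
Take M = (19/49)/ε. If m > M then |(3m + 4)/(7m + 3) − (3/7)| ≤ (19/49)/m < ε.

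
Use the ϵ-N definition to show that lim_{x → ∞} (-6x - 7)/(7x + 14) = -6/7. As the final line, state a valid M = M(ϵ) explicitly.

Fix ϵ > 0. We seek M > 0 such that x > M implies |(-6x - 7)/(7x + 14) + 6/7| < ϵ.
(-6x - 7)/(7x + 14) + 6/7 = (7(-6x - 7) − (-6)(7x + 14)) / (7(7x + 14)) = 35/(7(7x + 14)).
For x > 0 we have 7x + 14 > 7x, so |(-6x - 7)/(7x + 14) + 6/7| = 35/(7(7x + 14)) < 35/(7·7x) = (5/7)/x.
Thus |(-6x - 7)/(7x + 14) + 6/7| < ϵ whenever x > (5/7)/ϵ.
Take M = (5/7)/ϵ. If x > M then |(-6x - 7)/(7x + 14) + 6/7| < (5/7)/x < ϵ.

M = (5/7)/ϵ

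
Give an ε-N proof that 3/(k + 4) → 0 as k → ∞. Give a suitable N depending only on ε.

N = 3/ε

Suppose ε > 0. For k ≥ 1, |3/(k + 4) − 0| = 3/(k + 4) ≤ 3/k.
We need 3/k < ε, i.e. k > 3/ε.
Take N = 3/ε. If k > N then |3/(k + 4)| ≤ 3/k < ε.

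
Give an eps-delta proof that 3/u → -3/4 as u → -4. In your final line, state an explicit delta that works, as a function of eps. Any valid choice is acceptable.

delta = min(2, (8/3)eps)

Let eps > 0. We seek delta > 0 such that 0 < |u + 4| < delta implies |3/u + 3/4| < eps.
|3/u + 3/4| = 3·|-4 − u|/(4·|u|) = 3|u + 4|/(4|u|).
Require delta ≤ 2 so that |u| > 4 − 2 = 2, hence 4|u| > 8.
Then |3/u + 3/4| < 3|u + 4|/8, which is < eps when |u + 4| < (8/3)eps.
Take delta = min(2, (8/3)eps). Then 0 < |u + 4| < delta gives both |u + 4| < 2 and |u + 4| < (8/3)eps, so |3/u + 3/4| < eps.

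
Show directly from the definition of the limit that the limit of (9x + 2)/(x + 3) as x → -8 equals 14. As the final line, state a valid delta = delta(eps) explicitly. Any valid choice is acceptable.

delta = min(5/2, (1/2)eps)

Suppose eps > 0. We want delta > 0 with 0 < |x + 8| < delta ⇒ |(9x + 2)/(x + 3) − 14| < eps.
Combining over a common denominator, (9x + 2)/(x + 3) − 14 = [(9x + 2)·(-5) − (-70)·(x + 3)] / [(-5)·(x + 3)] = 25(x + 8) / ((-5)(x + 3)).
So |(9x + 2)/(x + 3) − 14| = 25|x + 8| / (5·|x + 3|).
Restrict delta ≤ 5/2. Then |x + 8| < 5/2 gives |x + 3| = |(x + 8) + (-5)| ≥ 5 − 5/2 = 5/2.
Hence |(9x + 2)/(x + 3) − 14| < 25|x + 8|/(5·(5/2)) = 2|x + 8|, which is < eps once |x + 8| < (1/2)eps.
Take delta = min(5/2, (1/2)eps). Then 0 < |x + 8| < delta forces both bounds, so |(9x + 2)/(x + 3) − 14| < eps.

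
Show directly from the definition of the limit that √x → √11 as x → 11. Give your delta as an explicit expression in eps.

delta = min(11, √11·eps)

Let eps > 0 be given. We want delta > 0 such that 0 < |x − 11| < delta implies |√x − √11| < eps.
Rationalise: √x − √11 = (x − 11)/(√x + √11), so |√x − √11| = |x − 11|/(√x + √11).
Restrict delta ≤ 11 so that |x − 11| < 11 forces x > 0, and then √x + √11 > √11.
Hence |√x − √11| < |x − 11|/√11, which is < eps once |x − 11| < √11·eps.
Take delta = min(11, √11·eps). If 0 < |x − 11| < delta then x > 0 and |√x − √11| < |x − 11|/√11 < eps.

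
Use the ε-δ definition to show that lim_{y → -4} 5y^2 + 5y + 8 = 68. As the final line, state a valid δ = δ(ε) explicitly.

δ = min(1, ε/40)

Let ε > 0. We want δ > 0 such that 0 < |y + 4| < δ implies |(5y^2 + 5y + 8) − 68| < ε.
(5y^2 + 5y + 8) − 68 = 5y^2 + 5y - 60 = (y + 4)(5y - 15).
So |(5y^2 + 5y + 8) − 68| = |y + 4|·|5y - 15|.
Require δ ≤ 1. Then |y + 4| < 1 gives |y| < 5, and by the triangle inequality |5y - 15| ≤ 5·5 + 15 = 40.
Hence |(5y^2 + 5y + 8) − 68| ≤ 40|y + 4| < ε provided |y + 4| < ε/40.
Choosing δ = min(1, ε/40) ensures both conditions, hence |(5y^2 + 5y + 8) − 68| < ε.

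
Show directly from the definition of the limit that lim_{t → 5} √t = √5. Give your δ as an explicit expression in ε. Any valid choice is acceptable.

Fix ε > 0. We want δ > 0 such that 0 < |t − 5| < δ implies |√t − √5| < ε.
Multiplying by the conjugate, |√t − √5| = |t − 5|/(√t + √5).
Restrict δ ≤ 5 so that |t − 5| < 5 forces t > 0, and then √t + √5 > √5.
Hence |√t − √5| < |t − 5|/√5, which is < ε once |t − 5| < √5·ε.
Take δ = min(5, √5·ε). If 0 < |t − 5| < δ then t > 0 and |√t − √5| < |t − 5|/√5 < ε.

δ = min(5, √5·ε)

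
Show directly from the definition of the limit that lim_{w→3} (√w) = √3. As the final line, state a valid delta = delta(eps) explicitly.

Let eps > 0 be given. We want delta > 0 such that 0 < |w − 3| < delta implies |√w − √3| < eps.
Multiplying by the conjugate, |√w − √3| = |w − 3|/(√w + √3).
Restrict delta ≤ 3 so that |w − 3| < 3 forces w > 0, and then √w + √3 > √3.
Hence |√w − √3| < |w − 3|/√3, which is < eps once |w − 3| < √3·eps.
Take delta = min(3, √3·eps). If 0 < |w − 3| < delta then w > 0 and |√w − √3| < |w − 3|/√3 < eps.

delta = min(3, √3·eps)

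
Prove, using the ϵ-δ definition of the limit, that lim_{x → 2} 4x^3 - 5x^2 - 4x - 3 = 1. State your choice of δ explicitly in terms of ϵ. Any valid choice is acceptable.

δ = min(1, ϵ/47)

Let ϵ > 0 be given. We want δ > 0 such that 0 < |x − 2| < δ implies |(4x^3 - 5x^2 - 4x - 3) − 1| < ϵ.
(4x^3 - 5x^2 - 4x - 3) − 1 = 4x^3 - 5x^2 - 4x - 4 = (x − 2)(4x^2 + 3x + 2).
So |(4x^3 - 5x^2 - 4x - 3) − 1| = |x − 2|·|4x^2 + 3x + 2|.
Assume first that |x − 2| < 1, so |x| < 3. Then |4x^2 + 3x + 2| ≤ 4·3^2 + 3·3 + 2 = 47.
Hence |(4x^3 - 5x^2 - 4x - 3) − 1| ≤ 47|x − 2| < ϵ provided |x − 2| < ϵ/47.
Take δ = min(1, ϵ/47). Then 0 < |x − 2| < δ gives both |x − 2| < 1 and |x − 2| < ϵ/47, so |(4x^3 - 5x^2 - 4x - 3) − 1| < ϵ.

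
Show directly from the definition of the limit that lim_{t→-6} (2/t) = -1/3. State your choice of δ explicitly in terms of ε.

δ = min(3, 9ε)

Let ε > 0. We seek δ > 0 such that 0 < |t + 6| < δ implies |2/t + 1/3| < ε.
|2/t + 1/3| = 2·|-6 − t|/(6·|t|) = 2|t + 6|/(6|t|).
Restrict δ ≤ 3. Then |t + 6| < 3 gives |t| > 3, so 6|t| > 18.
Then |2/t + 1/3| < 2|t + 6|/18, which is < ε when |t + 6| < 9ε.
Take δ = min(3, 9ε). Then 0 < |t + 6| < δ gives both |t + 6| < 3 and |t + 6| < 9ε, so |2/t + 1/3| < ε.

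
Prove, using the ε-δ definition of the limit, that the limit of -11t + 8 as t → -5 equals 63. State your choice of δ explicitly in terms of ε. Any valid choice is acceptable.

δ = ε/11

Fix ε > 0. We need δ > 0 so that 0 < |t + 5| < δ implies |(-11t + 8) − 63| < ε.
Since (-11t + 8) − 63 = -11(t + 5), we have |(-11t + 8) − 63| = 11|t + 5|.
Thus it suffices that |t + 5| < ε/11.
Choosing δ = ε/11 gives |(-11t + 8) − 63| = 11|t + 5| < ε whenever |t + 5| < δ.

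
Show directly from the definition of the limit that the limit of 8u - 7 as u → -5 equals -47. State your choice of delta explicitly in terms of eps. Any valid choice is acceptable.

delta = eps/8

Suppose eps > 0. We need delta > 0 so that 0 < |u + 5| < delta implies |(8u - 7) + 47| < eps.
Since (8u - 7) + 47 = 8(u + 5), we have |(8u - 7) + 47| = 8|u + 5|.
Thus it suffices that |u + 5| < eps/8.
Take delta = eps/8. If 0 < |u + 5| < delta then |(8u - 7) + 47| = 8|u + 5| < 8·(eps/8) = eps.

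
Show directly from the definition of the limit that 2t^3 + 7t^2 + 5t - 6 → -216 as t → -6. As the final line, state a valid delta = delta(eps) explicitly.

Let eps > 0 be given. We want delta > 0 such that 0 < |t + 6| < delta implies |(2t^3 + 7t^2 + 5t - 6) + 216| < eps.
(2t^3 + 7t^2 + 5t - 6) + 216 = 2t^3 + 7t^2 + 5t + 210 = (t + 6)(2t^2 - 5t + 35).
So |(2t^3 + 7t^2 + 5t - 6) + 216| = |t + 6|·|2t^2 - 5t + 35|.
Require delta ≤ 1. Then |t + 6| < 1 gives |t| < 7, and by the triangle inequality |2t^2 - 5t + 35| ≤ 2·7^2 + 5·7 + 35 = 168.
Hence |(2t^3 + 7t^2 + 5t - 6) + 216| ≤ 168|t + 6| < eps provided |t + 6| < eps/168.
Choosing delta = min(1, eps/168) ensures both conditions, hence |(2t^3 + 7t^2 + 5t - 6) + 216| < eps.

delta = min(1, eps/168)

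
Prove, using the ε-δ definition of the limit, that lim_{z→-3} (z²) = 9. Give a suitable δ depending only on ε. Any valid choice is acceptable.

Suppose ε > 0. We seek δ > 0 with 0 < |z + 3| < δ ⇒ |z² − 9| < ε.
Factor: z² − 9 = (z + 3)(z - 3), so |z² − 9| = |z + 3|·|z - 3|.
Impose δ ≤ 1 so that |z| < 4; then |z - 3| ≤ 7.
Hence |z² − 9| ≤ 7|z + 3|, which is < ε once |z + 3| < ε/7.
Take δ = min(1, ε/7). If 0 < |z + 3| < δ then both bounds hold and |z² − 9| ≤ 7|z + 3| < 7·(ε/7) = ε.

δ = min(1, ε/7)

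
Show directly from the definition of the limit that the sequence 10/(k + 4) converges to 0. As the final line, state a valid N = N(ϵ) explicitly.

Let ϵ > 0. For k ≥ 1, |10/(k + 4) − 0| = 10/(k + 4) ≤ 10/k.
We need 10/k < ϵ, i.e. k > 10/ϵ.
Take N = 10/ϵ. If k > N then |10/(k + 4)| ≤ 10/k < ϵ.

N = 10/ϵ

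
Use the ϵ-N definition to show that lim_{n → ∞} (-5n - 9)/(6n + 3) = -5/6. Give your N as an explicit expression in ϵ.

Suppose ϵ > 0. For n ≥ 1, |(-5n - 9)/(6n + 3) + 5/6| = |-39|/(6(6n + 3)) = 39/(6(6n + 3)).
Since 6n + 3 ≥ 6n for n ≥ 1, this is ≤ 39/(6·6n) = (13/12)/n.
So |(-5n - 9)/(6n + 3) + 5/6| < ϵ whenever n > (13/12)/ϵ.
Take N = (13/12)/ϵ. If n > N then |(-5n - 9)/(6n + 3) + 5/6| ≤ (13/12)/n < ϵ.

N = (13/12)/ϵ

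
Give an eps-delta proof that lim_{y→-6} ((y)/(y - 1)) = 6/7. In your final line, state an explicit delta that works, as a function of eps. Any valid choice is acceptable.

delta = min(7/2, (49/2)eps)

Let eps > 0 be given. We want delta > 0 with 0 < |y + 6| < delta ⇒ |(y)/(y - 1) − (6/7)| < eps.
Combining over a common denominator, (y)/(y - 1) − (6/7) = [(y)·(-7) − (-6)·(y - 1)] / [(-7)·(y - 1)] = -1(y + 6) / ((-7)(y - 1)).
So |(y)/(y - 1) − (6/7)| = |y + 6| / (7·|y − 1|).
Require delta ≤ 7/2, so |y − 1| ≥ |-7| − |y + 6| > 7 − 7/2 = 7/2.
Hence |(y)/(y - 1) − (6/7)| < |y + 6|/(7·(7/2)) = (2/49)|y + 6|, which is < eps once |y + 6| < (49/2)eps.
Take delta = min(7/2, (49/2)eps). Then 0 < |y + 6| < delta forces both bounds, so |(y)/(y - 1) − (6/7)| < eps.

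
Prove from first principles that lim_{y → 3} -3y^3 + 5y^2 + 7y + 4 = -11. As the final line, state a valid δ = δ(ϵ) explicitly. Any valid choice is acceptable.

Fix ϵ > 0. We want δ > 0 such that 0 < |y − 3| < δ implies |(-3y^3 + 5y^2 + 7y + 4) + 11| < ϵ.
(-3y^3 + 5y^2 + 7y + 4) + 11 = -3y^3 + 5y^2 + 7y + 15 = (y − 3)(-3y^2 - 4y - 5).
So |(-3y^3 + 5y^2 + 7y + 4) + 11| = |y − 3|·|-3y^2 - 4y - 5|.
Require δ ≤ 2. Then |y − 3| < 2 gives |y| < 5, and by the triangle inequality |-3y^2 - 4y - 5| ≤ 3·5^2 + 4·5 + 5 = 100.
Hence |(-3y^3 + 5y^2 + 7y + 4) + 11| ≤ 100|y − 3| < ϵ provided |y − 3| < ϵ/100.
Take δ = min(2, ϵ/100). Then 0 < |y − 3| < δ gives both |y − 3| < 2 and |y − 3| < ϵ/100, so |(-3y^3 + 5y^2 + 7y + 4) + 11| < ϵ.

δ = min(2, ϵ/100)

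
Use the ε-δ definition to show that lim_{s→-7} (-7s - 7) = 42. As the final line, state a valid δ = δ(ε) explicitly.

δ = ε/7

Let ε > 0 be given. We need δ > 0 so that 0 < |s + 7| < δ implies |(-7s - 7) − 42| < ε.
Since (-7s - 7) − 42 = -7(s + 7), we have |(-7s - 7) − 42| = 7|s + 7|.
Thus it suffices that |s + 7| < ε/7.
Take δ = ε/7. If 0 < |s + 7| < δ then |(-7s - 7) − 42| = 7|s + 7| < 7·(ε/7) = ε.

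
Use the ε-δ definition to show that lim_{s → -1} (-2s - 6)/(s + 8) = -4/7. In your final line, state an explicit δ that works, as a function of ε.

δ = min(7/2, (49/20)ε)

Let ε > 0 be given. We want δ > 0 with 0 < |s + 1| < δ ⇒ |(-2s - 6)/(s + 8) + 4/7| < ε.
Combining over a common denominator, (-2s - 6)/(s + 8) + 4/7 = [(-2s - 6)·7 − (-4)·(s + 8)] / [7·(s + 8)] = -10(s + 1) / (7(s + 8)).
So |(-2s - 6)/(s + 8) + 4/7| = 10|s + 1| / (7·|s + 8|).
Restrict δ ≤ 7/2. Then |s + 1| < 7/2 gives |s + 8| = |(s + 1) + 7| ≥ 7 − 7/2 = 7/2.
Hence |(-2s - 6)/(s + 8) + 4/7| < 10|s + 1|/(7·(7/2)) = (20/49)|s + 1|, which is < ε once |s + 1| < (49/20)ε.
Take δ = min(7/2, (49/20)ε). Then 0 < |s + 1| < δ forces both bounds, so |(-2s - 6)/(s + 8) + 4/7| < ε.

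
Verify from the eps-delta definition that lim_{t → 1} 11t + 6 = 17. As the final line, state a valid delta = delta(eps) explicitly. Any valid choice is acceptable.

Let eps > 0 be given. We need delta > 0 so that 0 < |t − 1| < delta implies |(11t + 6) − 17| < eps.
Since (11t + 6) − 17 = 11(t − 1), we have |(11t + 6) − 17| = 11|t − 1|.
Thus it suffices that |t − 1| < eps/11.
Take delta = eps/11. If 0 < |t − 1| < delta then |(11t + 6) − 17| = 11|t − 1| < 11·(eps/11) = eps.

delta = eps/11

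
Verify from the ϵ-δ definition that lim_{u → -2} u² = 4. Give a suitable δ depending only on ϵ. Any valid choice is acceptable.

Suppose ϵ > 0. We seek δ > 0 with 0 < |u + 2| < δ ⇒ |u² − 4| < ϵ.
Factor: u² − 4 = (u + 2)(u - 2), so |u² − 4| = |u + 2|·|u - 2|.
Impose δ ≤ 1 so that |u| < 3; then |u - 2| ≤ 5.
Hence |u² − 4| ≤ 5|u + 2|, which is < ϵ once |u + 2| < ϵ/5.
Take δ = min(1, ϵ/5). If 0 < |u + 2| < δ then both bounds hold and |u² − 4| ≤ 5|u + 2| < 5·(ϵ/5) = ϵ.

δ = min(1, ϵ/5)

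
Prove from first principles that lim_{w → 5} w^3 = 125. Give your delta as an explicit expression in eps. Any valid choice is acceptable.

delta = min(1, eps/91)

Let eps > 0. We seek delta > 0 with 0 < |w − 5| < delta ⇒ |w^3 − 125| < eps.
Factor: w^3 − 125 = (w − 5)(w^2 + 5w + 25), so |w^3 − 125| = |w − 5|·|w^2 + 5w + 25|.
Restrict delta ≤ 1. Then |w − 5| < 1 gives |w| < 6, so by the triangle inequality |w^2 + 5w + 25| ≤ 6^2 + 5·6 + 25 = 91.
Hence |w^3 − 125| ≤ 91|w − 5|, which is < eps once |w − 5| < eps/91.
Take delta = min(1, eps/91). If 0 < |w − 5| < delta then both bounds hold and |w^3 − 125| ≤ 91|w − 5| < 91·(eps/91) = eps.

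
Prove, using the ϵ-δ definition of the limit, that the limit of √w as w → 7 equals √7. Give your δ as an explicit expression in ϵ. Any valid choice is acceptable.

Let ϵ > 0. We want δ > 0 such that 0 < |w − 7| < δ implies |√w − √7| < ϵ.
Rationalise: √w − √7 = (w − 7)/(√w + √7), so |√w − √7| = |w − 7|/(√w + √7).
Restrict δ ≤ 7 so that |w − 7| < 7 forces w > 0, and then √w + √7 > √7.
Hence |√w − √7| < |w − 7|/√7, which is < ϵ once |w − 7| < √7·ϵ.
Take δ = min(7, √7·ϵ). If 0 < |w − 7| < δ then w > 0 and |√w − √7| < |w − 7|/√7 < ϵ.

δ = min(7, √7·ϵ)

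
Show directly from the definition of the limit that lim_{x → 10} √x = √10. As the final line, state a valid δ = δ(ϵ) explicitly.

δ = min(10, √10·ϵ)

Suppose ϵ > 0. We want δ > 0 such that 0 < |x − 10| < δ implies |√x − √10| < ϵ.
Multiplying by the conjugate, |√x − √10| = |x − 10|/(√x + √10).
Restrict δ ≤ 10 so that |x − 10| < 10 forces x > 0, and then √x + √10 > √10.
Hence |√x − √10| < |x − 10|/√10, which is < ϵ once |x − 10| < √10·ϵ.
Take δ = min(10, √10·ϵ). If 0 < |x − 10| < δ then x > 0 and |√x − √10| < |x − 10|/√10 < ϵ.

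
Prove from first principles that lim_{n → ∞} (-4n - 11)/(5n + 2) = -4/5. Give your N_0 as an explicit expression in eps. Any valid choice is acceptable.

N_0 = (47/25)/eps

Let eps > 0 be given. For n ≥ 1, |(-4n - 11)/(5n + 2) + 4/5| = |-47|/(5(5n + 2)) = 47/(5(5n + 2)).
Since 5n + 2 ≥ 5n for n ≥ 1, this is ≤ 47/(5·5n) = (47/25)/n.
So |(-4n - 11)/(5n + 2) + 4/5| < eps whenever n > (47/25)/eps.
Take N_0 = (47/25)/eps. If n > N_0 then |(-4n - 11)/(5n + 2) + 4/5| ≤ (47/25)/n < eps.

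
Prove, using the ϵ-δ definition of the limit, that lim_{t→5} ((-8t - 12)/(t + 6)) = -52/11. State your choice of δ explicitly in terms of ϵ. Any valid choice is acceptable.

δ = min(11/2, (121/72)ϵ)

Let ϵ > 0. We want δ > 0 with 0 < |t − 5| < δ ⇒ |(-8t - 12)/(t + 6) + 52/11| < ϵ.
Combining over a common denominator, (-8t - 12)/(t + 6) + 52/11 = [(-8t - 12)·11 − (-52)·(t + 6)] / [11·(t + 6)] = -36(t − 5) / (11(t + 6)).
So |(-8t - 12)/(t + 6) + 52/11| = 36|t − 5| / (11·|t + 6|).
Restrict δ ≤ 11/2. Then |t − 5| < 11/2 gives |t + 6| = |(t − 5) + 11| ≥ 11 − 11/2 = 11/2.
Hence |(-8t - 12)/(t + 6) + 52/11| < 36|t − 5|/(11·(11/2)) = (72/121)|t − 5|, which is < ϵ once |t − 5| < (121/72)ϵ.
Take δ = min(11/2, (121/72)ϵ). Then 0 < |t − 5| < δ forces both bounds, so |(-8t - 12)/(t + 6) + 52/11| < ϵ.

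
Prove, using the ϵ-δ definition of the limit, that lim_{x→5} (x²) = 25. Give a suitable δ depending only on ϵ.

Let ϵ > 0. We seek δ > 0 with 0 < |x − 5| < δ ⇒ |x² − 25| < ϵ.
Factor: x² − 25 = (x − 5)(x + 5), so |x² − 25| = |x − 5|·|x + 5|.
Restrict δ ≤ 1. Then |x − 5| < 1 gives |x| < 6, so by the triangle inequality |x + 5| ≤ 6 + 5 = 11.
Hence |x² − 25| ≤ 11|x − 5|, which is < ϵ once |x − 5| < ϵ/11.
Take δ = min(1, ϵ/11). If 0 < |x − 5| < δ then both bounds hold and |x² − 25| ≤ 11|x − 5| < 11·(ϵ/11) = ϵ.

δ = min(1, ϵ/11)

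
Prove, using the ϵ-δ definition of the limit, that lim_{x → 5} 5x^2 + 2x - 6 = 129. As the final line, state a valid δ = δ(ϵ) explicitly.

δ = min(2, ϵ/62)

Let ϵ > 0 be given. We want δ > 0 such that 0 < |x − 5| < δ implies |(5x^2 + 2x - 6) − 129| < ϵ.
(5x^2 + 2x - 6) − 129 = 5x^2 + 2x - 135 = (x − 5)(5x + 27).
So |(5x^2 + 2x - 6) − 129| = |x − 5|·|5x + 27|.
Assume first that |x − 5| < 2, so |x| < 7. Then |5x + 27| ≤ 5·7 + 27 = 62.
Hence |(5x^2 + 2x - 6) − 129| ≤ 62|x − 5| < ϵ provided |x − 5| < ϵ/62.
Choosing δ = min(2, ϵ/62) ensures both conditions, hence |(5x^2 + 2x - 6) − 129| < ϵ.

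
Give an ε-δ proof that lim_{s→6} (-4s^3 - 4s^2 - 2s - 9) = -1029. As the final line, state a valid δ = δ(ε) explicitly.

δ = min(1, ε/562)

Suppose ε > 0. We want δ > 0 such that 0 < |s − 6| < δ implies |(-4s^3 - 4s^2 - 2s - 9) + 1029| < ε.
(-4s^3 - 4s^2 - 2s - 9) + 1029 = -4s^3 - 4s^2 - 2s + 1020 = (s − 6)(-4s^2 - 28s - 170).
So |(-4s^3 - 4s^2 - 2s - 9) + 1029| = |s − 6|·|-4s^2 - 28s - 170|.
Assume first that |s − 6| < 1, so |s| < 7. Then |-4s^2 - 28s - 170| ≤ 4·7^2 + 28·7 + 170 = 562.
Hence |(-4s^3 - 4s^2 - 2s - 9) + 1029| ≤ 562|s − 6| < ε provided |s − 6| < ε/562.
Take δ = min(1, ε/562). Then 0 < |s − 6| < δ gives both |s − 6| < 1 and |s − 6| < ε/562, so |(-4s^3 - 4s^2 - 2s - 9) + 1029| < ε.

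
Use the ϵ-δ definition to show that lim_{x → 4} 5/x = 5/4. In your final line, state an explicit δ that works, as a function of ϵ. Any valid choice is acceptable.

δ = min(2, (8/5)ϵ)

Suppose ϵ > 0. We seek δ > 0 such that 0 < |x − 4| < δ implies |5/x − (5/4)| < ϵ.
|5/x − (5/4)| = 5·|4 − x|/(4·|x|) = 5|x − 4|/(4|x|).
Restrict δ ≤ 2. Then |x − 4| < 2 gives |x| > 2, so 4|x| > 8.
Then |5/x − (5/4)| < 5|x − 4|/8, which is < ϵ when |x − 4| < (8/5)ϵ.
Take δ = min(2, (8/5)ϵ). Then 0 < |x − 4| < δ gives both |x − 4| < 2 and |x − 4| < (8/5)ϵ, so |5/x − (5/4)| < ϵ.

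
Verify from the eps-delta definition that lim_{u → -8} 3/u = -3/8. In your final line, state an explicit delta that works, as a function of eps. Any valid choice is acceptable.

delta = min(4, (32/3)eps)

Let eps > 0. We seek delta > 0 such that 0 < |u + 8| < delta implies |3/u + 3/8| < eps.
|3/u + 3/8| = 3·|-8 − u|/(8·|u|) = 3|u + 8|/(8|u|).
Restrict delta ≤ 4. Then |u + 8| < 4 gives |u| > 4, so 8|u| > 32.
Then |3/u + 3/8| < 3|u + 8|/32, which is < eps when |u + 8| < (32/3)eps.
Take delta = min(4, (32/3)eps). Then 0 < |u + 8| < delta gives both |u + 8| < 4 and |u + 8| < (32/3)eps, so |3/u + 3/8| < eps.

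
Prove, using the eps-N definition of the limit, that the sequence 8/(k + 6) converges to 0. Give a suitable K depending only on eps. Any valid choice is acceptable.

Let eps > 0. For k ≥ 1, |8/(k + 6) − 0| = 8/(k + 6) ≤ 8/k.
We need 8/k < eps, i.e. k > 8/eps.
Take K = 8/eps. If k > K then |8/(k + 6)| ≤ 8/k < eps.

K = 8/eps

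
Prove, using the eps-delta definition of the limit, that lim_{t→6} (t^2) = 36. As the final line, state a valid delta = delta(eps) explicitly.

Let eps > 0 be given. We seek delta > 0 with 0 < |t − 6| < delta ⇒ |t^2 − 36| < eps.
Factor: t^2 − 36 = (t − 6)(t + 6), so |t^2 − 36| = |t − 6|·|t + 6|.
Impose delta ≤ 2 so that |t| < 8; then |t + 6| ≤ 14.
Hence |t^2 − 36| ≤ 14|t − 6|, which is < eps once |t − 6| < eps/14.
Take delta = min(2, eps/14). If 0 < |t − 6| < delta then both bounds hold and |t^2 − 36| ≤ 14|t − 6| < 14·(eps/14) = eps.

delta = min(2, eps/14)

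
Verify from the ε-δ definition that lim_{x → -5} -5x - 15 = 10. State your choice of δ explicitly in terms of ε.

δ = ε/5

Let ε > 0. We need δ > 0 so that 0 < |x + 5| < δ implies |(-5x - 15) − 10| < ε.
Since (-5x - 15) − 10 = -5(x + 5), we have |(-5x - 15) − 10| = 5|x + 5|.
Thus it suffices that |x + 5| < ε/5.
Take δ = ε/5. If 0 < |x + 5| < δ then |(-5x - 15) − 10| = 5|x + 5| < 5·(ε/5) = ε.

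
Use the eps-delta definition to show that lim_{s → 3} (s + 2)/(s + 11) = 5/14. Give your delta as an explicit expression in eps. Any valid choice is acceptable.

delta = min(7, (98/9)eps)

Let eps > 0 be given. We want delta > 0 with 0 < |s − 3| < delta ⇒ |(s + 2)/(s + 11) − (5/14)| < eps.
Combining over a common denominator, (s + 2)/(s + 11) − (5/14) = [(s + 2)·14 − 5·(s + 11)] / [14·(s + 11)] = 9(s − 3) / (14(s + 11)).
So |(s + 2)/(s + 11) − (5/14)| = 9|s − 3| / (14·|s + 11|).
Restrict delta ≤ 7. Then |s − 3| < 7 gives |s + 11| = |(s − 3) + 14| ≥ 14 − 7 = 7.
Hence |(s + 2)/(s + 11) − (5/14)| < 9|s − 3|/(14·7) = (9/98)|s − 3|, which is < eps once |s − 3| < (98/9)eps.
Take delta = min(7, (98/9)eps). Then 0 < |s − 3| < delta forces both bounds, so |(s + 2)/(s + 11) − (5/14)| < eps.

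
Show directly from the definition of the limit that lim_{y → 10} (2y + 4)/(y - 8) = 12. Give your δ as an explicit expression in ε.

Let ε > 0 be given. We want δ > 0 with 0 < |y − 10| < δ ⇒ |(2y + 4)/(y - 8) − 12| < ε.
Combining over a common denominator, (2y + 4)/(y - 8) − 12 = [(2y + 4)·2 − 24·(y - 8)] / [2·(y - 8)] = -20(y − 10) / (2(y - 8)).
So |(2y + 4)/(y - 8) − 12| = 20|y − 10| / (2·|y − 8|).
Restrict δ ≤ 1. Then |y − 10| < 1 gives |y − 8| = |(y − 10) + 2| ≥ 2 − 1 = 1.
Hence |(2y + 4)/(y - 8) − 12| < 20|y − 10|/(2·1) = 10|y − 10|, which is < ε once |y − 10| < (1/10)ε.
Take δ = min(1, (1/10)ε). Then 0 < |y − 10| < δ forces both bounds, so |(2y + 4)/(y - 8) − 12| < ε.

δ = min(1, (1/10)ε)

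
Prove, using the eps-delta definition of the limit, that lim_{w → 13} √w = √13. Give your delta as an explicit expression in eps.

Let eps > 0. We want delta > 0 such that 0 < |w − 13| < delta implies |√w − √13| < eps.
Multiplying by the conjugate, |√w − √13| = |w − 13|/(√w + √13).
Restrict delta ≤ 13 so that |w − 13| < 13 forces w > 0, and then √w + √13 > √13.
Hence |√w − √13| < |w − 13|/√13, which is < eps once |w − 13| < √13·eps.
Take delta = min(13, √13·eps). If 0 < |w − 13| < delta then w > 0 and |√w − √13| < |w − 13|/√13 < eps.

delta = min(13, √13·eps)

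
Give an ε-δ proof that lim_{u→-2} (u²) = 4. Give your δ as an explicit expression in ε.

Suppose ε > 0. We seek δ > 0 with 0 < |u + 2| < δ ⇒ |u² − 4| < ε.
Factor: u² − 4 = (u + 2)(u - 2), so |u² − 4| = |u + 2|·|u - 2|.
Restrict δ ≤ 2. Then |u + 2| < 2 gives |u| < 4, so by the triangle inequality |u - 2| ≤ 4 + 2 = 6.
Hence |u² − 4| ≤ 6|u + 2|, which is < ε once |u + 2| < ε/6.
Take δ = min(2, ε/6). If 0 < |u + 2| < δ then both bounds hold and |u² − 4| ≤ 6|u + 2| < 6·(ε/6) = ε.

δ = min(2, ε/6)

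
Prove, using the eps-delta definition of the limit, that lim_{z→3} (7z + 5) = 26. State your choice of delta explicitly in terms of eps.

Let eps > 0. We need delta > 0 so that 0 < |z − 3| < delta implies |(7z + 5) − 26| < eps.
|(7z + 5) − 26| = |7z - 21| = 7|z − 3|.
Thus it suffices that |z − 3| < eps/7.
Take delta = eps/7. If 0 < |z − 3| < delta then |(7z + 5) − 26| = 7|z − 3| < 7·(eps/7) = eps.

delta = eps/7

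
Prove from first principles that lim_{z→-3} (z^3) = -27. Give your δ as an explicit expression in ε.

δ = min(1, ε/37)

Suppose ε > 0. We seek δ > 0 with 0 < |z + 3| < δ ⇒ |z^3 + 27| < ε.
Factor: z^3 + 27 = (z + 3)(z^2 - 3z + 9), so |z^3 + 27| = |z + 3|·|z^2 - 3z + 9|.
Restrict δ ≤ 1. Then |z + 3| < 1 gives |z| < 4, so by the triangle inequality |z^2 - 3z + 9| ≤ 4^2 + 3·4 + 9 = 37.
Hence |z^3 + 27| ≤ 37|z + 3|, which is < ε once |z + 3| < ε/37.
Take δ = min(1, ε/37). If 0 < |z + 3| < δ then both bounds hold and |z^3 + 27| ≤ 37|z + 3| < 37·(ε/37) = ε.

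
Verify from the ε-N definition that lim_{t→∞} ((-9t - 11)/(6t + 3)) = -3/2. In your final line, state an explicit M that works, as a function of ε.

Let ε > 0. We seek M > 0 such that t > M implies |(-9t - 11)/(6t + 3) + 3/2| < ε.
(-9t - 11)/(6t + 3) + 3/2 = (6(-9t - 11) − (-9)(6t + 3)) / (6(6t + 3)) = -39/(6(6t + 3)).
For t > 0 we have 6t + 3 > 6t, so |(-9t - 11)/(6t + 3) + 3/2| = 39/(6(6t + 3)) < 39/(6·6t) = (13/12)/t.
Thus |(-9t - 11)/(6t + 3) + 3/2| < ε whenever t > (13/12)/ε.
Take M = (13/12)/ε. If t > M then |(-9t - 11)/(6t + 3) + 3/2| < (13/12)/t < ε.

M = (13/12)/ε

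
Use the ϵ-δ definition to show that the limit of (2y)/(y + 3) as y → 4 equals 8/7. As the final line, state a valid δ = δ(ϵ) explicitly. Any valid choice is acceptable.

Fix ϵ > 0. We want δ > 0 with 0 < |y − 4| < δ ⇒ |(2y)/(y + 3) − (8/7)| < ϵ.
Combining over a common denominator, (2y)/(y + 3) − (8/7) = [(2y)·7 − 8·(y + 3)] / [7·(y + 3)] = 6(y − 4) / (7(y + 3)).
So |(2y)/(y + 3) − (8/7)| = 6|y − 4| / (7·|y + 3|).
Restrict δ ≤ 7/2. Then |y − 4| < 7/2 gives |y + 3| = |(y − 4) + 7| ≥ 7 − 7/2 = 7/2.
Hence |(2y)/(y + 3) − (8/7)| < 6|y − 4|/(7·(7/2)) = (12/49)|y − 4|, which is < ϵ once |y − 4| < (49/12)ϵ.
Take δ = min(7/2, (49/12)ϵ). Then 0 < |y − 4| < δ forces both bounds, so |(2y)/(y + 3) − (8/7)| < ϵ.

δ = min(7/2, (49/12)ϵ)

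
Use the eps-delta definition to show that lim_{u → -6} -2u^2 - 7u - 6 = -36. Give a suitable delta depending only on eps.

delta = min(1, eps/19)

Suppose eps > 0. We want delta > 0 such that 0 < |u + 6| < delta implies |(-2u^2 - 7u - 6) + 36| < eps.
(-2u^2 - 7u - 6) + 36 = -2u^2 - 7u + 30 = (u + 6)(-2u + 5).
So |(-2u^2 - 7u - 6) + 36| = |u + 6|·|-2u + 5|.
Require delta ≤ 1. Then |u + 6| < 1 gives |u| < 7, and by the triangle inequality |-2u + 5| ≤ 2·7 + 5 = 19.
Hence |(-2u^2 - 7u - 6) + 36| ≤ 19|u + 6| < eps provided |u + 6| < eps/19.
Take delta = min(1, eps/19). Then 0 < |u + 6| < delta gives both |u + 6| < 1 and |u + 6| < eps/19, so |(-2u^2 - 7u - 6) + 36| < eps.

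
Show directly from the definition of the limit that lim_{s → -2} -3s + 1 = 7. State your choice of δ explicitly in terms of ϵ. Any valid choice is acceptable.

δ = ϵ/3

Suppose ϵ > 0. We need δ > 0 so that 0 < |s + 2| < δ implies |(-3s + 1) − 7| < ϵ.
Since (-3s + 1) − 7 = -3(s + 2), we have |(-3s + 1) − 7| = 3|s + 2|.
So 3|s + 2| < ϵ exactly when |s + 2| < ϵ/3.
Choosing δ = ϵ/3 gives |(-3s + 1) − 7| = 3|s + 2| < ϵ whenever |s + 2| < δ.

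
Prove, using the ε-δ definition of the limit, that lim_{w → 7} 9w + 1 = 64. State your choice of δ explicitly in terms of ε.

Let ε > 0. We need δ > 0 so that 0 < |w − 7| < δ implies |(9w + 1) − 64| < ε.
Since (9w + 1) − 64 = 9(w − 7), we have |(9w + 1) − 64| = 9|w − 7|.
So 9|w − 7| < ε exactly when |w − 7| < ε/9.
Choosing δ = ε/9 gives |(9w + 1) − 64| = 9|w − 7| < ε whenever |w − 7| < δ.

δ = ε/9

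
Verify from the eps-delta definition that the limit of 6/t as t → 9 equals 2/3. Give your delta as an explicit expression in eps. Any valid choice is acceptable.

delta = min(9/2, (27/4)eps)

Fix eps > 0. We seek delta > 0 such that 0 < |t − 9| < delta implies |6/t − (2/3)| < eps.
|6/t − (2/3)| = 6·|9 − t|/(9·|t|) = 6|t − 9|/(9|t|).
Require delta ≤ 9/2 so that |t| > 9 − 9/2 = 9/2, hence 9|t| > 81/2.
Then |6/t − (2/3)| < 6|t − 9|/(81/2), which is < eps when |t − 9| < (27/4)eps.
Take delta = min(9/2, (27/4)eps). Then 0 < |t − 9| < delta gives both |t − 9| < 9/2 and |t − 9| < (27/4)eps, so |6/t − (2/3)| < eps.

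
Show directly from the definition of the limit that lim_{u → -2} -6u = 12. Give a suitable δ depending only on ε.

Fix ε > 0. We need δ > 0 so that 0 < |u + 2| < δ implies |(-6u) − 12| < ε.
Since (-6u) − 12 = -6(u + 2), we have |(-6u) − 12| = 6|u + 2|.
Thus it suffices that |u + 2| < ε/6.
Take δ = ε/6. If 0 < |u + 2| < δ then |(-6u) − 12| = 6|u + 2| < 6·(ε/6) = ε.

δ = ε/6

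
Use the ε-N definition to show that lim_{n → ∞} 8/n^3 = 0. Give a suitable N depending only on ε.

N = (8/ε)^{1/3}

Fix ε > 0. For n ≥ 1, |8/n^3 − 0| = 8/n^3.
8/n^3 < ε ⇔ n^3 > 8/ε ⇔ n > (8/ε)^{1/3}.
Take N = (8/ε)^{1/3}. Then n > N implies 8/n^3 < ε.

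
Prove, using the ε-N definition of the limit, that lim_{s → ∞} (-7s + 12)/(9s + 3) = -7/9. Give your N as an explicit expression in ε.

Fix ε > 0. We seek N > 0 such that s > N implies |(-7s + 12)/(9s + 3) + 7/9| < ε.
(-7s + 12)/(9s + 3) + 7/9 = (9(-7s + 12) − (-7)(9s + 3)) / (9(9s + 3)) = 129/(9(9s + 3)).
For s > 0 we have 9s + 3 > 9s, so |(-7s + 12)/(9s + 3) + 7/9| = 129/(9(9s + 3)) < 129/(9·9s) = (43/27)/s.
Thus |(-7s + 12)/(9s + 3) + 7/9| < ε whenever s > (43/27)/ε.
Take N = (43/27)/ε. If s > N then |(-7s + 12)/(9s + 3) + 7/9| < (43/27)/s < ε.

N = (43/27)/ε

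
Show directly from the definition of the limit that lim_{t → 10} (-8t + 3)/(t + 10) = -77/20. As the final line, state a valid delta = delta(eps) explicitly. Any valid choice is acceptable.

Let eps > 0. We want delta > 0 with 0 < |t − 10| < delta ⇒ |(-8t + 3)/(t + 10) + 77/20| < eps.
Combining over a common denominator, (-8t + 3)/(t + 10) + 77/20 = [(-8t + 3)·20 − (-77)·(t + 10)] / [20·(t + 10)] = -83(t − 10) / (20(t + 10)).
So |(-8t + 3)/(t + 10) + 77/20| = 83|t − 10| / (20·|t + 10|).
Require delta ≤ 10, so |t + 10| ≥ |20| − |t − 10| > 20 − 10 = 10.
Hence |(-8t + 3)/(t + 10) + 77/20| < 83|t − 10|/(20·10) = (83/200)|t − 10|, which is < eps once |t − 10| < (200/83)eps.
Take delta = min(10, (200/83)eps). Then 0 < |t − 10| < delta forces both bounds, so |(-8t + 3)/(t + 10) + 77/20| < eps.

delta = min(10, (200/83)eps)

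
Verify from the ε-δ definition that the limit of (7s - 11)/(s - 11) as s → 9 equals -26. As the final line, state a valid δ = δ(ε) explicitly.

Let ε > 0 be given. We want δ > 0 with 0 < |s − 9| < δ ⇒ |(7s - 11)/(s - 11) + 26| < ε.
Combining over a common denominator, (7s - 11)/(s - 11) + 26 = [(7s - 11)·(-2) − 52·(s - 11)] / [(-2)·(s - 11)] = -66(s − 9) / ((-2)(s - 11)).
So |(7s - 11)/(s - 11) + 26| = 66|s − 9| / (2·|s − 11|).
Require δ ≤ 1, so |s − 11| ≥ |-2| − |s − 9| > 2 − 1 = 1.
Hence |(7s - 11)/(s - 11) + 26| < 66|s − 9|/(2·1) = 33|s − 9|, which is < ε once |s − 9| < (1/33)ε.
Take δ = min(1, (1/33)ε). Then 0 < |s − 9| < δ forces both bounds, so |(7s - 11)/(s - 11) + 26| < ε.

δ = min(1, (1/33)ε)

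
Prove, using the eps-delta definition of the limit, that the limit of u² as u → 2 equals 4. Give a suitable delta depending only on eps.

Fix eps > 0. We seek delta > 0 with 0 < |u − 2| < delta ⇒ |u² − 4| < eps.
Factor: u² − 4 = (u − 2)(u + 2), so |u² − 4| = |u − 2|·|u + 2|.
Restrict delta ≤ 2. Then |u − 2| < 2 gives |u| < 4, so by the triangle inequality |u + 2| ≤ 4 + 2 = 6.
Hence |u² − 4| ≤ 6|u − 2|, which is < eps once |u − 2| < eps/6.
Take delta = min(2, eps/6). If 0 < |u − 2| < delta then both bounds hold and |u² − 4| ≤ 6|u − 2| < 6·(eps/6) = eps.

delta = min(2, eps/6)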